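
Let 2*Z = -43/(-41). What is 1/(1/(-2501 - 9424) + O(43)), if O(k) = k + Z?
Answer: 977850/42560243 ≈ 0.022976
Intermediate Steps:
Z = 43/82 (Z = (-43/(-41))/2 = (-43*(-1/41))/2 = (½)*(43/41) = 43/82 ≈ 0.52439)
O(k) = 43/82 + k (O(k) = k + 43/82 = 43/82 + k)
1/(1/(-2501 - 9424) + O(43)) = 1/(1/(-2501 - 9424) + (43/82 + 43)) = 1/(1/(-11925) + 3569/82) = 1/(-1/11925 + 3569/82) = 1/(42560243/977850) = 977850/42560243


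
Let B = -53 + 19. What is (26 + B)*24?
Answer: -192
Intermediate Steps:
B = -34
(26 + B)*24 = (26 - 34)*24 = -8*24 = -192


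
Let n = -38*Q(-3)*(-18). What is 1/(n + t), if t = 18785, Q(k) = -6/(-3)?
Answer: 1/20153 ≈ 4.9620e-5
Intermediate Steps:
Q(k) = 2 (Q(k) = -6*(-⅓) = 2)
n = 1368 (n = -38*2*(-18) = -76*(-18) = 1368)
1/(n + t) = 1/(1368 + 18785) = 1/20153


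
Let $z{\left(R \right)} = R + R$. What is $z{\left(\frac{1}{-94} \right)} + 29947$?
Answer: $\frac{1407508}{47} \approx 29947.0$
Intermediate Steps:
$z{\left(R \right)} = 2 R$
$z{\left(\frac{1}{-94} \right)} + 29947 = \frac{2}{-94} + 29947 = 2 \left(- \frac{1}{94}\right) + 29947 = - \frac{1}{47} + 29947 = \frac{1407508}{47}$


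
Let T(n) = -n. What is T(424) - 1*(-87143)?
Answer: 86719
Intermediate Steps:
T(424) - 1*(-87143) = -1*424 - 1*(-87143) = -424 + 87143 = 86719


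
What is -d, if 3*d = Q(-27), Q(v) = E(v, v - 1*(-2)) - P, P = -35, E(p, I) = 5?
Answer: -40/3 ≈ -13.333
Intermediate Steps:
Q(v) = 40 (Q(v) = 5 - 1*(-35) = 5 + 35 = 40)
d = 40/3 (d = (⅓)*40 = 40/3 ≈ 13.333)
-d = -1*40/3 = -40/3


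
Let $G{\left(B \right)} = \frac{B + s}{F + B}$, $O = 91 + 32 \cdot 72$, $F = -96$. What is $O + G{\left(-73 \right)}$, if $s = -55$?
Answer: $\frac{404883}{169} \approx 2395.8$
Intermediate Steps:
$O = 2395$ ($O = 91 + 2304 = 2395$)
$G{\left(B \right)} = \frac{-55 + B}{-96 + B}$ ($G{\left(B \right)} = \frac{B - 55}{-96 + B} = \frac{-55 + B}{-96 + B}$)
$O + G{\left(-73 \right)} = 2395 + \frac{-55 - 73}{-96 - 73} = 2395 + \frac{1}{-169} \left(-128\right) = 2395 - - \frac{128}{169} = 2395 + \frac{128}{169} = \frac{404883}{169}$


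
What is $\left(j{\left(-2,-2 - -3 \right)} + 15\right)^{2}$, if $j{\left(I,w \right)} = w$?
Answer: $256$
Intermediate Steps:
$\left(j{\left(-2,-2 - -3 \right)} + 15\right)^{2} = \left(\left(-2 - -3\right) + 15\right)^{2} = \left(\left(-2 + 3\right) + 15\right)^{2} = \left(1 + 15\right)^{2} = 16^{2} = 256$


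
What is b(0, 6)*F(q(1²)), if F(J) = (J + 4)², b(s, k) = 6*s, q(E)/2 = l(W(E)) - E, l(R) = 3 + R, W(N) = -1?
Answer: 0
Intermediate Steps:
q(E) = 4 - 2*E (q(E) = 2*((3 - 1) - E) = 2*(2 - E) = 4 - 2*E)
F(J) = (4 + J)²
b(0, 6)*F(q(1²)) = (6*0)*(4 + (4 - 2*1²))² = 0*(4 + (4 - 2*1))² = 0*(4 + (4 - 2))² = 0*(4 + 2)² = 0*6² = 0*36 = 0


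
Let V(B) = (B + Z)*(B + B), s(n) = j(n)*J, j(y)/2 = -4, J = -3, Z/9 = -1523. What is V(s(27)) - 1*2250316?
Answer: -2907100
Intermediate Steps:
Z = -13707 (Z = 9*(-1523) = -13707)
j(y) = -8 (j(y) = 2*(-4) = -8)
s(n) = 24 (s(n) = -8*(-3) = 24)
V(B) = 2*B*(-13707 + B) (V(B) = (B - 13707)*(B + B) = (-13707 + B)*(2*B) = 2*B*(-13707 + B))
V(s(27)) - 1*2250316 = 2*24*(-13707 + 24) - 1*2250316 = 2*24*(-13683) - 2250316 = -656784 - 2250316 = -2907100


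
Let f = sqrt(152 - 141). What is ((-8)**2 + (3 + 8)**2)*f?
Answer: 185*sqrt(11) ≈ 613.58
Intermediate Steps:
f = sqrt(11) ≈ 3.3166
((-8)**2 + (3 + 8)**2)*f = ((-8)**2 + (3 + 8)**2)*sqrt(11) = (64 + 11**2)*sqrt(11) = (64 + 121)*sqrt(11) = 185*sqrt(11)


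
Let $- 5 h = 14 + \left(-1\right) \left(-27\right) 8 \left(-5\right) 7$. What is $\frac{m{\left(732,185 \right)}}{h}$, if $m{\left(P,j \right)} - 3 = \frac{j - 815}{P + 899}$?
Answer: $\frac{435}{251174} \approx 0.0017319$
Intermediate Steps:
$m{\left(P,j \right)} = 3 + \frac{-815 + j}{899 + P}$ ($m{\left(P,j \right)} = 3 + \frac{j - 815}{P + 899} = 3 + \frac{-815 + j}{899 + P}$)
$h = \frac{7546}{5}$ ($h = - \frac{14 + \left(-1\right) \left(-27\right) 8 \left(-5\right) 7}{5} = - \frac{14 + 27 \left(\left(-40\right) 7\right)}{5} = - \frac{14 + 27 \left(-280\right)}{5} = - \frac{14 - 7560}{5} = \left(- \frac{1}{5}\right) \left(-7546\right) = \frac{7546}{5} \approx 1509.2$)
$\frac{m{\left(732,185 \right)}}{h} = \frac{\frac{1}{899 + 732} \left(1882 + 185 + 3 \cdot 732\right)}{\frac{7546}{5}} = \frac{1882 + 185 + 2196}{1631} \cdot \frac{5}{7546} = \frac{1}{1631} \cdot 4263 \cdot \frac{5}{7546} = \frac{609}{233} \cdot \frac{5}{7546} = \frac{435}{251174}$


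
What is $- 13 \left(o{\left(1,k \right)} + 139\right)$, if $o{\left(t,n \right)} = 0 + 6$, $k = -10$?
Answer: $-1885$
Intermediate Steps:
$o{\left(t,n \right)} = 6$
$- 13 \left(o{\left(1,k \right)} + 139\right) = - 13 \left(6 + 139\right) = \left(-13\right) 145 = -1885$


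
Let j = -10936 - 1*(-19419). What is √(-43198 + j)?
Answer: I*√34715 ≈ 186.32*I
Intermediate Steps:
j = 8483 (j = -10936 + 19419 = 8483)
√(-43198 + j) = √(-43198 + 8483) = √(-34715) = I*√34715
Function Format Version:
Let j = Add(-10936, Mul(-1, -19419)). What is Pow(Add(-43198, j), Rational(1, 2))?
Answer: Mul(I, Pow(34715, Rational(1, 2))) ≈ Mul(186.32, I)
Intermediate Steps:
j = 8483 (j = Add(-10936, 19419) = 8483)
Pow(Add(-43198, j), Rational(1, 2)) = Pow(Add(-43198, 8483), Rational(1, 2)) = Pow(-34715, Rational(1, 2)) = Mul(I, Pow(34715, Rational(1, 2)))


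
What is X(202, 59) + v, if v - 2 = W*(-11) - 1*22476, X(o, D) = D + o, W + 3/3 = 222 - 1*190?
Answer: -22554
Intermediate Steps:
W = 31 (W = -1 + (222 - 1*190) = -1 + (222 - 190) = -1 + 32 = 31)
v = -22815 (v = 2 + (31*(-11) - 1*22476) = 2 + (-341 - 22476) = 2 - 22817 = -22815)
X(202, 59) + v = (59 + 202) - 22815 = 261 - 22815 = -22554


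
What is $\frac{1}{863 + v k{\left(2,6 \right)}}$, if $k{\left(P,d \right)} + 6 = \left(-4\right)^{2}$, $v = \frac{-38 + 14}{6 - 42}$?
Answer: $\frac{3}{2609} \approx 0.0011499$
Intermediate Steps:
$v = \frac{2}{3}$ ($v = - \frac{24}{6 - 42} = - \frac{24}{-36} = \left(-24\right) \left(- \frac{1}{36}\right) = \frac{2}{3} \approx 0.66667$)
$k{\left(P,d \right)} = 10$ ($k{\left(P,d \right)} = -6 + \left(-4\right)^{2} = -6 + 16 = 10$)
$\frac{1}{863 + v k{\left(2,6 \right)}} = \frac{1}{863 + \frac{2}{3} \cdot 10} = \frac{1}{863 + \frac{20}{3}} = \frac{1}{\frac{2609}{3}} = \frac{3}{2609}$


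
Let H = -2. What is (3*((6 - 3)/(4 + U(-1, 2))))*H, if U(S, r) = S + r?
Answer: -18/5 ≈ -3.6000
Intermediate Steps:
(3*((6 - 3)/(4 + U(-1, 2))))*H = (3*((6 - 3)/(4 + (-1 + 2))))*(-2) = (3*(3/(4 + 1)))*(-2) = (3*(3/5))*(-2) = (3*(3*(⅕)))*(-2) = (3*(⅗))*(-2) = (9/5)*(-2) = -18/5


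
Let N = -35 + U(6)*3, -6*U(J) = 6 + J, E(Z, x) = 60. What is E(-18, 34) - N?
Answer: 101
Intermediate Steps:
U(J) = -1 - J/6 (U(J) = -(6 + J)/6 = -1 - J/6)
N = -41 (N = -35 + (-1 - ⅙*6)*3 = -35 + (-1 - 1)*3 = -35 - 2*3 = -35 - 6 = -41)
E(-18, 34) - N = 60 - 1*(-41) = 60 + 41 = 101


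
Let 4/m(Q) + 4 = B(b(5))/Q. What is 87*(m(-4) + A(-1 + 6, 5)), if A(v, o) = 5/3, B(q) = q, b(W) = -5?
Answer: 203/11 ≈ 18.455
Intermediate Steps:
m(Q) = 4/(-4 - 5/Q)
A(v, o) = 5/3 (A(v, o) = 5*(1/3) = 5/3)
87*(m(-4) + A(-1 + 6, 5)) = 87*(-4*(-4)/(5 + 4*(-4)) + 5/3) = 87*(-4*(-4)/(5 - 16) + 5/3) = 87*(-4*(-4)/(-11) + 5/3) = 87*(-4*(-4)*(-1/11) + 5/3) = 87*(-16/11 + 5/3) = 87*(7/33) = 203/11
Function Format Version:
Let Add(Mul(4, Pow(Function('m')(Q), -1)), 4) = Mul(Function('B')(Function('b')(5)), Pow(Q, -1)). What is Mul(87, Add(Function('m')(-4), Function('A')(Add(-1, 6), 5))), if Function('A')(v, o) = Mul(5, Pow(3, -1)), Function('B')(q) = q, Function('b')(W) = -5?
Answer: Rational(203, 11) ≈ 18.455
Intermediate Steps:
Function('m')(Q) = Mul(4, Pow(Add(-4, Mul(-5, Pow(Q, -1))), -1))
Function('A')(v, o) = Rational(5, 3) (Function('A')(v, o) = Mul(5, Rational(1, 3)) = Rational(5, 3))
Mul(87, Add(Function('m')(-4), Function('A')(Add(-1, 6), 5))) = Mul(87, Add(Mul(-4, -4, Pow(Add(5, Mul(4, -4)), -1)), Rational(5, 3))) = Mul(87, Add(Mul(-4, -4, Pow(Add(5, -16), -1)), Rational(5, 3))) = Mul(87, Add(Mul(-4, -4, Pow(-11, -1)), Rational(5, 3))) = Mul(87, Add(Mul(-4, -4, Rational(-1, 11)), Rational(5, 3))) = Mul(87, Add(Rational(-16, 11), Rational(5, 3))) = Mul(87, Rational(7, 33)) = Rational(203, 11)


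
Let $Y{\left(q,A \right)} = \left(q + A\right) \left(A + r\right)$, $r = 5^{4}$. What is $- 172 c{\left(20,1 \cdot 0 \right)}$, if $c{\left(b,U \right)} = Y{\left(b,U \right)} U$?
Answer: $0$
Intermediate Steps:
$r = 625$
$Y{\left(q,A \right)} = \left(625 + A\right) \left(A + q\right)$ ($Y{\left(q,A \right)} = \left(q + A\right) \left(A + 625\right) = \left(A + q\right) \left(625 + A\right) = \left(625 + A\right) \left(A + q\right)$)
$c{\left(b,U \right)} = U \left(U^{2} + 625 U + 625 b + U b\right)$ ($c{\left(b,U \right)} = \left(U^{2} + 625 U + 625 b + U b\right) U = U \left(U^{2} + 625 U + 625 b + U b\right)$)
$- 172 c{\left(20,1 \cdot 0 \right)} = - 172 \cdot 1 \cdot 0 \left(\left(1 \cdot 0\right)^{2} + 625 \cdot 1 \cdot 0 + 625 \cdot 20 + 1 \cdot 0 \cdot 20\right) = - 172 \cdot 0 \left(0^{2} + 625 \cdot 0 + 12500 + 0 \cdot 20\right) = - 172 \cdot 0 \left(0 + 0 + 12500 + 0\right) = - 172 \cdot 0 \cdot 12500 = \left(-172\right) 0 = 0$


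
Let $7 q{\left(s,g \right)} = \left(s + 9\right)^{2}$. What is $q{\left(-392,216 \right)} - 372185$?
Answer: $- \frac{2458606}{7} \approx -3.5123 \cdot 10^{5}$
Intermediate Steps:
$q{\left(s,g \right)} = \frac{\left(9 + s\right)^{2}}{7}$ ($q{\left(s,g \right)} = \frac{\left(s + 9\right)^{2}}{7} = \frac{\left(9 + s\right)^{2}}{7}$)
$q{\left(-392,216 \right)} - 372185 = \frac{\left(9 - 392\right)^{2}}{7} - 372185 = \frac{\left(-383\right)^{2}}{7} - 372185 = \frac{1}{7} \cdot 146689 - 372185 = \frac{146689}{7} - 372185 = - \frac{2458606}{7}$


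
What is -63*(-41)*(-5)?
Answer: -12915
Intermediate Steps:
-63*(-41)*(-5) = 2583*(-5) = -12915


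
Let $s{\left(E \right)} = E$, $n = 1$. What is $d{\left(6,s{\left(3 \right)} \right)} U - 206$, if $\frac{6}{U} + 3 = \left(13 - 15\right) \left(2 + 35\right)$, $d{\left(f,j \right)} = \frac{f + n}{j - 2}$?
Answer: $- \frac{2272}{11} \approx -206.55$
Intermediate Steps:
$d{\left(f,j \right)} = \frac{1 + f}{-2 + j}$ ($d{\left(f,j \right)} = \frac{f + 1}{j - 2} = \frac{1 + f}{-2 + j}$)
$U = - \frac{6}{77}$ ($U = \frac{6}{-3 + \left(13 - 15\right) \left(2 + 35\right)} = \frac{6}{-3 - 74} = \frac{6}{-77} = 6 \left(- \frac{1}{77}\right) = - \frac{6}{77} \approx -0.077922$)
$d{\left(6,s{\left(3 \right)} \right)} U - 206 = \frac{1 + 6}{-2 + 3} \left(- \frac{6}{77}\right) - 206 = 1^{-1} \cdot 7 \left(- \frac{6}{77}\right) - 206 = 1 \cdot 7 \left(- \frac{6}{77}\right) - 206 = 7 \left(- \frac{6}{77}\right) - 206 = - \frac{6}{11} - 206 = - \frac{2272}{11}$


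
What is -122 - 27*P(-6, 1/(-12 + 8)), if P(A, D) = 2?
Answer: -176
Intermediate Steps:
-122 - 27*P(-6, 1/(-12 + 8)) = -122 - 27*2 = -122 - 54 = -176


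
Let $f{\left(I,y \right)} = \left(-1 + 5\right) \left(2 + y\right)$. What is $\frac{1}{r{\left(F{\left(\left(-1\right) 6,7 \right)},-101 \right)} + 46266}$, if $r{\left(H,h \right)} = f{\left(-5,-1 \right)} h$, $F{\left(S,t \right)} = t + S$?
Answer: $\frac{1}{45862} \approx 2.1805 \cdot 10^{-5}$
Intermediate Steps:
$F{\left(S,t \right)} = S + t$
$f{\left(I,y \right)} = 8 + 4 y$ ($f{\left(I,y \right)} = 4 \left(2 + y\right) = 8 + 4 y$)
$r{\left(H,h \right)} = 4 h$ ($r{\left(H,h \right)} = \left(8 + 4 \left(-1\right)\right) h = \left(8 - 4\right) h = 4 h$)
$\frac{1}{r{\left(F{\left(\left(-1\right) 6,7 \right)},-101 \right)} + 46266} = \frac{1}{4 \left(-101\right) + 46266} = \frac{1}{-404 + 46266} = \frac{1}{45862}$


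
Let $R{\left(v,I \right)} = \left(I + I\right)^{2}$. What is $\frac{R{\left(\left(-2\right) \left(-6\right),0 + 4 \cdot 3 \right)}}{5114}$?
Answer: $\frac{288}{2557} \approx 0.11263$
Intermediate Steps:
$R{\left(v,I \right)} = 4 I^{2}$ ($R{\left(v,I \right)} = \left(2 I\right)^{2} = 4 I^{2}$)
$\frac{R{\left(\left(-2\right) \left(-6\right),0 + 4 \cdot 3 \right)}}{5114} = \frac{4 \left(0 + 4 \cdot 3\right)^{2}}{5114} = 4 \left(0 + 12\right)^{2} \cdot \frac{1}{5114} = 4 \cdot 12^{2} \cdot \frac{1}{5114} = 4 \cdot 144 \cdot \frac{1}{5114} = 576 \cdot \frac{1}{5114} = \frac{288}{2557}$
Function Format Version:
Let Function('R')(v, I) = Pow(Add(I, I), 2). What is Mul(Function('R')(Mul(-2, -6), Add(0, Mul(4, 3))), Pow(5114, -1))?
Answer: Rational(288, 2557) ≈ 0.11263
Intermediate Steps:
Function('R')(v, I) = Mul(4, Pow(I, 2)) (Function('R')(v, I) = Pow(Mul(2, I), 2) = Mul(4, Pow(I, 2)))
Mul(Function('R')(Mul(-2, -6), Add(0, Mul(4, 3))), Pow(5114, -1)) = Mul(Mul(4, Pow(Add(0, Mul(4, 3)), 2)), Pow(5114, -1)) = Mul(Mul(4, Pow(Add(0, 12), 2)), Rational(1, 5114)) = Mul(Mul(4, Pow(12, 2)), Rational(1, 5114)) = Mul(Mul(4, 144), Rational(1, 5114)) = Mul(576, Rational(1, 5114)) = Rational(288, 2557)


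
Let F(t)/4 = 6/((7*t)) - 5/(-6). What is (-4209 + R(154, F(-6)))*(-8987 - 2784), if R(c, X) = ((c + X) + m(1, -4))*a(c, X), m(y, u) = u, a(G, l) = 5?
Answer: 851620079/21 ≈ 4.0553e+7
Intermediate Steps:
F(t) = 10/3 + 24/(7*t) (F(t) = 4*(6/((7*t)) - 5/(-6)) = 4*(6*(1/(7*t)) - 5*(-1/6)) = 4*(6/(7*t) + 5/6) = 4*(5/6 + 6/(7*t)) = 10/3 + 24/(7*t))
R(c, X) = -20 + 5*X + 5*c (R(c, X) = ((c + X) - 4)*5 = ((X + c) - 4)*5 = (-4 + X + c)*5 = -20 + 5*X + 5*c)
(-4209 + R(154, F(-6)))*(-8987 - 2784) = (-4209 + (-20 + 5*((2/21)*(36 + 35*(-6))/(-6)) + 5*154))*(-8987 - 2784) = (-4209 + (-20 + 5*((2/21)*(-1/6)*(36 - 210)) + 770))*(-11771) = (-4209 + (-20 + 5*((2/21)*(-1/6)*(-174)) + 770))*(-11771) = (-4209 + (-20 + 5*(58/21) + 770))*(-11771) = (-4209 + (-20 + 290/21 + 770))*(-11771) = (-4209 + 16040/21)*(-11771) = -72349/21*(-11771) = 851620079/21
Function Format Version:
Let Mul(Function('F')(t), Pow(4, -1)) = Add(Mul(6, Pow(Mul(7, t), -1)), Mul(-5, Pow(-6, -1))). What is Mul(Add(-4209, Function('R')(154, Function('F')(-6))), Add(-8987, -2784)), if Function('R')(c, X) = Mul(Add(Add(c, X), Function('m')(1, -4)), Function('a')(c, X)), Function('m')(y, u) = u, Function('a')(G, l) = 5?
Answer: Rational(851620079, 21) ≈ 4.0553e+7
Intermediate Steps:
Function('F')(t) = Add(Rational(10, 3), Mul(Rational(24, 7), Pow(t, -1))) (Function('F')(t) = Mul(4, Add(Mul(6, Pow(Mul(7, t), -1)), Mul(-5, Pow(-6, -1)))) = Mul(4, Add(Mul(6, Mul(Rational(1, 7), Pow(t, -1))), Mul(-5, Rational(-1, 6)))) = Mul(4, Add(Mul(Rational(6, 7), Pow(t, -1)), Rational(5, 6))) = Mul(4, Add(Rational(5, 6), Mul(Rational(6, 7), Pow(t, -1)))) = Add(Rational(10, 3), Mul(Rational(24, 7), Pow(t, -1))))
Function('R')(c, X) = Add(-20, Mul(5, X), Mul(5, c)) (Function('R')(c, X) = Mul(Add(Add(c, X), -4), 5) = Mul(Add(Add(X, c), -4), 5) = Mul(Add(-4, X, c), 5) = Add(-20, Mul(5, X), Mul(5, c)))
Mul(Add(-4209, Function('R')(154, Function('F')(-6))), Add(-8987, -2784)) = Mul(Add(-4209, Add(-20, Mul(5, Mul(Rational(2, 21), Pow(-6, -1), Add(36, Mul(35, -6)))), Mul(5, 154))), Add(-8987, -2784)) = Mul(Add(-4209, Add(-20, Mul(5, Mul(Rational(2, 21), Rational(-1, 6), Add(36, -210))), 770)), -11771) = Mul(Add(-4209, Add(-20, Mul(5, Mul(Rational(2, 21), Rational(-1, 6), -174)), 770)), -11771) = Mul(Add(-4209, Add(-20, Mul(5, Rational(58, 21)), 770)), -11771) = Mul(Add(-4209, Add(-20, Rational(290, 21), 770)), -11771) = Mul(Add(-4209, Rational(16040, 21)), -11771) = Mul(Rational(-72349, 21), -11771) = Rational(851620079, 21)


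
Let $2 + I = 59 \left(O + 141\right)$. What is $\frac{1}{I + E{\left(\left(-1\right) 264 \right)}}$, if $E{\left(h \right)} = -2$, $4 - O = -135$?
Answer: $\frac{1}{16516} \approx 6.0547 \cdot 10^{-5}$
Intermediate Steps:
$O = 139$ ($O = 4 - -135 = 4 + 135 = 139$)
$I = 16518$ ($I = -2 + 59 \left(139 + 141\right) = -2 + 59 \cdot 280 = -2 + 16520 = 16518$)
$\frac{1}{I + E{\left(\left(-1\right) 264 \right)}} = \frac{1}{16518 - 2} = \frac{1}{16516}$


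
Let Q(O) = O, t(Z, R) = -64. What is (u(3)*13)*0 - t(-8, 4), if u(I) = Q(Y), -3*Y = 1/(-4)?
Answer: 64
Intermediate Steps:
Y = 1/12 (Y = -1/(3*(-4)) = -(-1)/(3*4) = -⅓*(-¼) = 1/12 ≈ 0.083333)
u(I) = 1/12
(u(3)*13)*0 - t(-8, 4) = ((1/12)*13)*0 - 1*(-64) = (13/12)*0 + 64 = 0 + 64 = 64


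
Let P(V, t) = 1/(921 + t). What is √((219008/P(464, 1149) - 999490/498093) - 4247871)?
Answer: √111419873766536280591/498093 ≈ 21192.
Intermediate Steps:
√((219008/P(464, 1149) - 999490/498093) - 4247871) = √((219008/(1/(921 + 1149)) - 999490/498093) - 4247871) = √((219008/(1/2070) - 999490*1/498093) - 4247871) = √((219008/(1/2070) - 999490/498093) - 4247871) = √((219008*2070 - 999490/498093) - 4247871) = √((453346560 - 999490/498093) - 4247871) = √(225808747110590/498093 - 4247871) = √(223692912300587/498093) = √111419873766536280591/498093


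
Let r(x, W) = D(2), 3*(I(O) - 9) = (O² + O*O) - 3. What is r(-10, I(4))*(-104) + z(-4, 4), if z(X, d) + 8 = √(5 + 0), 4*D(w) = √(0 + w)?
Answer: -8 + √5 - 26*√2 ≈ -42.534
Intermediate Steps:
D(w) = √w/4 (D(w) = √(0 + w)/4 = √w/4)
I(O) = 8 + 2*O²/3 (I(O) = 9 + ((O² + O*O) - 3)/3 = 9 + ((O² + O²) - 3)/3 = 9 + (2*O² - 3)/3 = 9 + (-3 + 2*O²)/3 = 9 + (-1 + 2*O²/3) = 8 + 2*O²/3)
z(X, d) = -8 + √5 (z(X, d) = -8 + √(5 + 0) = -8 + √5)
r(x, W) = √2/4
r(-10, I(4))*(-104) + z(-4, 4) = (√2/4)*(-104) + (-8 + √5) = -26*√2 + (-8 + √5) = -8 + √5 - 26*√2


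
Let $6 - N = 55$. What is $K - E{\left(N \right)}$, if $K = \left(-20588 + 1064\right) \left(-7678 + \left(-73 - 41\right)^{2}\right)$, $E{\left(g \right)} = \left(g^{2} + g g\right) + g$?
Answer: $-103833385$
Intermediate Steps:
$N = -49$ ($N = 6 - 55 = -49$)
$E{\left(g \right)} = g + 2 g^{2}$ ($E{\left(g \right)} = \left(g^{2} + g^{2}\right) + g = 2 g^{2} + g = g + 2 g^{2}$)
$K = -103828632$ ($K = - 19524 \left(-7678 + \left(-114\right)^{2}\right) = - 19524 \left(-7678 + 12996\right) = \left(-19524\right) 5318 = -103828632$)
$K - E{\left(N \right)} = -103828632 - - 49 \left(1 + 2 \left(-49\right)\right) = -103828632 - - 49 \left(1 - 98\right) = -103828632 - \left(-49\right) \left(-97\right) = -103828632 - 4753 = -103833385$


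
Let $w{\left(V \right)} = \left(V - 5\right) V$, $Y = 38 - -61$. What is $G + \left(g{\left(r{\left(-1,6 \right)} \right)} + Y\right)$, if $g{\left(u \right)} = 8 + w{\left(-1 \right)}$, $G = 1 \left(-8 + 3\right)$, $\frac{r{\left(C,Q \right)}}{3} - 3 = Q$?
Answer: $108$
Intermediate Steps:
$r{\left(C,Q \right)} = 9 + 3 Q$
$Y = 99$ ($Y = 38 + 61 = 99$)
$w{\left(V \right)} = V \left(-5 + V\right)$ ($w{\left(V \right)} = \left(-5 + V\right) V = V \left(-5 + V\right)$)
$G = -5$ ($G = 1 \left(-5\right) = -5$)
$g{\left(u \right)} = 14$ ($g{\left(u \right)} = 8 - \left(-5 - 1\right) = 8 - -6 = 8 + 6 = 14$)
$G + \left(g{\left(r{\left(-1,6 \right)} \right)} + Y\right) = -5 + \left(14 + 99\right) = -5 + 113 = 108$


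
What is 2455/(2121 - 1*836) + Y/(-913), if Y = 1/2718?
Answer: 1218432937/637754238 ≈ 1.9105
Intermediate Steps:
Y = 1/2718 ≈ 0.00036792
2455/(2121 - 1*836) + Y/(-913) = 2455/(2121 - 1*836) + (1/2718)/(-913) = 2455/(2121 - 836) + (1/2718)*(-1/913) = 2455/1285 - 1/2481534 = 2455*(1/1285) - 1/2481534 = 491/257 - 1/2481534 = 1218432937/637754238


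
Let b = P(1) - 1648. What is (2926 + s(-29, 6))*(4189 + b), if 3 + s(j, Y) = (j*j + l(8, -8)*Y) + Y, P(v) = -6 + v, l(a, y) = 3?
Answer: 9606368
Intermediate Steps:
s(j, Y) = -3 + j² + 4*Y (s(j, Y) = -3 + ((j*j + 3*Y) + Y) = -3 + ((j² + 3*Y) + Y) = -3 + (j² + 4*Y) = -3 + j² + 4*Y)
b = -1653 (b = (-6 + 1) - 1648 = -5 - 1648 = -1653)
(2926 + s(-29, 6))*(4189 + b) = (2926 + (-3 + (-29)² + 4*6))*(4189 - 1653) = (2926 + (-3 + 841 + 24))*2536 = (2926 + 862)*2536 = 3788*2536 = 9606368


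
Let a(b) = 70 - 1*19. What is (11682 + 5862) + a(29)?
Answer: 17595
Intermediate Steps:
a(b) = 51 (a(b) = 70 - 19 = 51)
(11682 + 5862) + a(29) = (11682 + 5862) + 51 = 17544 + 51 = 17595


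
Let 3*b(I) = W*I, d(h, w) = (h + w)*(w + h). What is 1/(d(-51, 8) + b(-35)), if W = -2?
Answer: 3/5617 ≈ 0.00053409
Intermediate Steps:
d(h, w) = (h + w)² (d(h, w) = (h + w)*(h + w) = (h + w)²)
b(I) = -2*I/3 (b(I) = (-2*I)/3 = -2*I/3)
1/(d(-51, 8) + b(-35)) = 1/((-51 + 8)² - ⅔*(-35)) = 1/((-43)² + 70/3) = 1/(1849 + 70/3) = 1/(5617/3) = 3/5617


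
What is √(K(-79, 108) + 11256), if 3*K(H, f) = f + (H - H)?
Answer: 2*√2823 ≈ 106.26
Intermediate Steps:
K(H, f) = f/3 (K(H, f) = (f + (H - H))/3 = (f + 0)/3 = f/3)
√(K(-79, 108) + 11256) = √((⅓)*108 + 11256) = √(36 + 11256) = √11292 = 2*√2823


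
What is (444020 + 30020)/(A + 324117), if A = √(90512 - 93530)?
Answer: 51214807560/35017277569 - 474040*I*√3018/105051832707 ≈ 1.4626 - 0.0002479*I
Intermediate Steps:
A = I*√3018 (A = √(-3018) = I*√3018 ≈ 54.936*I)
(444020 + 30020)/(A + 324117) = (444020 + 30020)/(I*√3018 + 324117) = 474040/(324117 + I*√3018)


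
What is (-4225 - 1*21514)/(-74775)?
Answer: 25739/74775 ≈ 0.34422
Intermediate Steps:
(-4225 - 1*21514)/(-74775) = (-4225 - 21514)*(-1/74775) = -25739*(-1/74775) = 25739/74775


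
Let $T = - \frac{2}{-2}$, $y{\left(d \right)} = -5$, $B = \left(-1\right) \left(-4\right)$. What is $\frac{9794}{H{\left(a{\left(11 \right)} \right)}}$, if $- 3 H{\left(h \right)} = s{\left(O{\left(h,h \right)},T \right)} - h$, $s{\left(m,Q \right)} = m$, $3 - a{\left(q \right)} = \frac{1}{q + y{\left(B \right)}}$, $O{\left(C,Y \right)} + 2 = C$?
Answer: $14691$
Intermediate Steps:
$O{\left(C,Y \right)} = -2 + C$
$B = 4$
$a{\left(q \right)} = 3 - \frac{1}{-5 + q}$ ($a{\left(q \right)} = 3 - \frac{1}{q - 5} = 3 - \frac{1}{-5 + q}$)
$T = 1$ ($T = \left(-2\right) \left(- \frac{1}{2}\right) = 1$)
$H{\left(h \right)} = \frac{2}{3}$ ($H{\left(h \right)} = - \frac{\left(-2 + h\right) - h}{3} = \left(- \frac{1}{3}\right) \left(-2\right) = \frac{2}{3}$)
$\frac{9794}{H{\left(a{\left(11 \right)} \right)}} = \frac{9794}{\frac{2}{3}} = 9794 \cdot \frac{3}{2} = 14691$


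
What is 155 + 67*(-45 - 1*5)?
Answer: -3195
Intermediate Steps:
155 + 67*(-45 - 1*5) = 155 + 67*(-45 - 5) = 155 + 67*(-50) = 155 - 3350 = -3195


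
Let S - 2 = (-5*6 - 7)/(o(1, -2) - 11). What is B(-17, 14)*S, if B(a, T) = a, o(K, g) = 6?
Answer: -799/5 ≈ -159.80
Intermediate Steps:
S = 47/5 (S = 2 + (-5*6 - 7)/(6 - 11) = 2 + (-30 - 7)/(-5) = 2 - 37*(-⅕) = 2 + 37/5 = 47/5 ≈ 9.4000)
B(-17, 14)*S = -17*47/5 = -799/5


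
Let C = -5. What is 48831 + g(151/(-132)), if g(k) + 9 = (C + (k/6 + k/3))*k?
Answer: 1701571177/34848 ≈ 48828.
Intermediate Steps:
g(k) = -9 + k*(-5 + k/2) (g(k) = -9 + (-5 + (k/6 + k/3))*k = -9 + (-5 + k/2)*k = -9 + k*(-5 + k/2))
48831 + g(151/(-132)) = 48831 + (-9 + (151/(-132))**2/2 - 755/(-132)) = 48831 + (-9 + (151*(-1/132))**2/2 - 755*(-1)/132) = 48831 + (-9 + (-151/132)**2/2 - 5*(-151/132)) = 48831 + (-9 + (1/2)*(22801/17424) + 755/132) = 48831 + (-9 + 22801/34848 + 755/132) = 48831 - 91511/34848 = 1701571177/34848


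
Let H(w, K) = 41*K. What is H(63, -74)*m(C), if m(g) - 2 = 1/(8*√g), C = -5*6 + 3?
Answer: -6068 + 1517*I*√3/36 ≈ -6068.0 + 72.987*I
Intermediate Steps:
C = -27 (C = -30 + 3 = -27)
m(g) = 2 + 1/(8*√g)
H(63, -74)*m(C) = (41*(-74))*(2 + 1/(8*√(-27))) = -3034*(2 + (-I*√3/9)/8) = -3034*(2 - I*√3/72) = -6068 + 1517*I*√3/36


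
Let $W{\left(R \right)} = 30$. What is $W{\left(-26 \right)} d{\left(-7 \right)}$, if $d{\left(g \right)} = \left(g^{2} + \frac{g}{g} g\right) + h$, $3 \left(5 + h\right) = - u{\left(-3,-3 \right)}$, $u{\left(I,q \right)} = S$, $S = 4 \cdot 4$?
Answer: $950$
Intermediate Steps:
$S = 16$
$u{\left(I,q \right)} = 16$
$h = - \frac{31}{3}$ ($h = -5 + \frac{\left(-1\right) 16}{3} = -5 + \frac{1}{3} \left(-16\right) = -5 - \frac{16}{3} = - \frac{31}{3} \approx -10.333$)
$d{\left(g \right)} = - \frac{31}{3} + g + g^{2}$ ($d{\left(g \right)} = \left(g^{2} + \frac{g}{g} g\right) - \frac{31}{3} = \left(g^{2} + 1 g\right) - \frac{31}{3} = \left(g^{2} + g\right) - \frac{31}{3} = \left(g + g^{2}\right) - \frac{31}{3} = - \frac{31}{3} + g + g^{2}$)
$W{\left(-26 \right)} d{\left(-7 \right)} = 30 \left(- \frac{31}{3} - 7 + \left(-7\right)^{2}\right) = 30 \left(- \frac{31}{3} - 7 + 49\right) = 30 \cdot \frac{95}{3} = 950$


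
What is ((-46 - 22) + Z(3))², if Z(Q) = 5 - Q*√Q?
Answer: 3996 + 378*√3 ≈ 4650.7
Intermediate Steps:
Z(Q) = 5 - Q^(3/2)
((-46 - 22) + Z(3))² = ((-46 - 22) + (5 - 3^(3/2)))² = (-68 + (5 - 3*√3))² = (-63 - 3*√3)²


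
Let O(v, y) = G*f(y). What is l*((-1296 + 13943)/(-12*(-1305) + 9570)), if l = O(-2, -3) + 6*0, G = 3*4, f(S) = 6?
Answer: 151764/4205 ≈ 36.091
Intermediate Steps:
G = 12
O(v, y) = 72 (O(v, y) = 12*6 = 72)
l = 72 (l = 72 + 6*0 = 72 + 0 = 72)
l*((-1296 + 13943)/(-12*(-1305) + 9570)) = 72*((-1296 + 13943)/(-12*(-1305) + 9570)) = 72*(12647/(15660 + 9570)) = 72*(12647/25230) = 151764/4205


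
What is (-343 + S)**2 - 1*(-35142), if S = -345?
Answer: 508486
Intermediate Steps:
(-343 + S)**2 - 1*(-35142) = (-343 - 345)**2 - 1*(-35142) = (-688)**2 + 35142 = 473344 + 35142 = 508486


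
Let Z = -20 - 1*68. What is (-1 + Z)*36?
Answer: -3204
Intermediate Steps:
Z = -88 (Z = -20 - 68 = -88)
(-1 + Z)*36 = (-1 - 88)*36 = -89*36 = -3204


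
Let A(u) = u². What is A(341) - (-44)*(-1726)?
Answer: 40337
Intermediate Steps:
A(341) - (-44)*(-1726) = 341² - (-44)*(-1726) = 116281 - 1*75944 = 116281 - 75944 = 40337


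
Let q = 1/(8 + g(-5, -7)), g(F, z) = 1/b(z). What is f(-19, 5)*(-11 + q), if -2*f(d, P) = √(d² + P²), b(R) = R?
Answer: 299*√386/55 ≈ 106.81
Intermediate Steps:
f(d, P) = -√(P² + d²)/2 (f(d, P) = -√(d² + P²)/2 = -√(P² + d²)/2)
g(F, z) = 1/z
q = 7/55 (q = 1/(8 + 1/(-7)) = 1/(8 - ⅐) = 1/(55/7) = 7/55 ≈ 0.12727)
f(-19, 5)*(-11 + q) = (-√(5² + (-19)²)/2)*(-11 + 7/55) = -√(25 + 361)/2*(-598/55) = -√386/2*(-598/55) = 299*√386/55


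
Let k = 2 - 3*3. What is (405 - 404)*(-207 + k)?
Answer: -214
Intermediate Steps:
k = -7 (k = 2 - 9 = -7)
(405 - 404)*(-207 + k) = (405 - 404)*(-207 - 7) = 1*(-214) = -214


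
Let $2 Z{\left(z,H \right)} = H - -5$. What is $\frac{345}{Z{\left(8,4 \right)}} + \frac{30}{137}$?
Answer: $\frac{31600}{411} \approx 76.886$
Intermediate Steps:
$Z{\left(z,H \right)} = \frac{5}{2} + \frac{H}{2}$ ($Z{\left(z,H \right)} = \frac{H - -5}{2} = \frac{H + 5}{2} = \frac{5 + H}{2} = \frac{5}{2} + \frac{H}{2}$)
$\frac{345}{Z{\left(8,4 \right)}} + \frac{30}{137} = \frac{345}{\frac{5}{2} + \frac{1}{2} \cdot 4} + \frac{30}{137} = \frac{345}{\frac{5}{2} + 2} + 30 \cdot \frac{1}{137} = \frac{345}{\frac{9}{2}} + \frac{30}{137} = 345 \cdot \frac{2}{9} + \frac{30}{137} = \frac{230}{3} + \frac{30}{137} = \frac{31600}{411}$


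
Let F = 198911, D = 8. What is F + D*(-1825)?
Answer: 184311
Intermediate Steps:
F + D*(-1825) = 198911 + 8*(-1825) = 198911 - 14600 = 184311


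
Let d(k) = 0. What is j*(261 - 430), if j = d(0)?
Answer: 0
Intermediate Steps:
j = 0
j*(261 - 430) = 0*(261 - 430) = 0*(-169) = 0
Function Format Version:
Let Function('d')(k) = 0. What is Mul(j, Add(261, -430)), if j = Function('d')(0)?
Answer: 0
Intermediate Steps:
j = 0
Mul(j, Add(261, -430)) = Mul(0, Add(261, -430)) = Mul(0, -169) = 0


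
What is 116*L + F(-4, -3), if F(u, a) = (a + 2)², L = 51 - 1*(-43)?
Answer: 10905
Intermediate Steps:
L = 94 (L = 51 + 43 = 94)
F(u, a) = (2 + a)²
116*L + F(-4, -3) = 116*94 + (2 - 3)² = 10904 + (-1)² = 10904 + 1 = 10905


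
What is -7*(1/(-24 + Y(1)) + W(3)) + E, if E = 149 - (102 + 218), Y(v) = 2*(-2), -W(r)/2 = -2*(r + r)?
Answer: -1355/4 ≈ -338.75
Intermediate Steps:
W(r) = 8*r (W(r) = -(-4)*(r + r) = -(-4)*2*r = -(-8)*r = 8*r)
Y(v) = -4
E = -171 (E = 149 - 1*320 = 149 - 320 = -171)
-7*(1/(-24 + Y(1)) + W(3)) + E = -7*(1/(-24 - 4) + 8*3) - 171 = -7*(1/(-28) + 24) - 171 = -7*(-1/28 + 24) - 171 = -7*671/28 - 171 = -671/4 - 171 = -1355/4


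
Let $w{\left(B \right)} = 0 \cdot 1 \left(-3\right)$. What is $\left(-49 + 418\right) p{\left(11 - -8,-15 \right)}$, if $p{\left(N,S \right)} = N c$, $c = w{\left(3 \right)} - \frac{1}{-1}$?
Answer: $7011$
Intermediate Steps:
$w{\left(B \right)} = 0$ ($w{\left(B \right)} = 0 \left(-3\right) = 0$)
$c = 1$ ($c = 0 - \frac{1}{-1} = 0 - -1 = 0 + 1 = 1$)
$p{\left(N,S \right)} = N$ ($p{\left(N,S \right)} = N 1 = N$)
$\left(-49 + 418\right) p{\left(11 - -8,-15 \right)} = \left(-49 + 418\right) \left(11 - -8\right) = 369 \left(11 + 8\right) = 369 \cdot 19 = 7011$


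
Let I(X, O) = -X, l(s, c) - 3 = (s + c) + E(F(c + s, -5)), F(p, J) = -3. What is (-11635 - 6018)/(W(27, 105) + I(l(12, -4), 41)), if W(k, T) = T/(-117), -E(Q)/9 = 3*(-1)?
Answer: 688467/1517 ≈ 453.83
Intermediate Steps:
E(Q) = 27 (E(Q) = -27*(-1) = -9*(-3) = 27)
W(k, T) = -T/117 (W(k, T) = T*(-1/117) = -T/117)
l(s, c) = 30 + c + s (l(s, c) = 3 + ((s + c) + 27) = 3 + ((c + s) + 27) = 3 + (27 + c + s) = 30 + c + s)
(-11635 - 6018)/(W(27, 105) + I(l(12, -4), 41)) = (-11635 - 6018)/(-1/117*105 - (30 - 4 + 12)) = -17653/(-35/39 - 1*38) = -17653/(-35/39 - 38) = -17653/(-1517/39) = -17653*(-39/1517) = 688467/1517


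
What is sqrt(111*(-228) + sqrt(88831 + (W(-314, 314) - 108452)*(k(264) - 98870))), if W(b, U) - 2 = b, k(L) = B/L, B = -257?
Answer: sqrt(-110241648 + 66*sqrt(46843079699658))/66 ≈ 279.99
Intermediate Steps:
k(L) = -257/L
W(b, U) = 2 + b
sqrt(111*(-228) + sqrt(88831 + (W(-314, 314) - 108452)*(k(264) - 98870))) = sqrt(111*(-228) + sqrt(88831 + ((2 - 314) - 108452)*(-257/264 - 98870))) = sqrt(-25308 + sqrt(88831 + (-312 - 108452)*(-257*1/264 - 98870))) = sqrt(-25308 + sqrt(88831 - 108764*(-257/264 - 98870))) = sqrt(-25308 + sqrt(88831 - 108764*(-26101937/264))) = sqrt(-25308 + sqrt(88831 + 709737768967/66)) = sqrt(-25308 + sqrt(709743631813/66)) = sqrt(-25308 + sqrt(46843079699658)/66)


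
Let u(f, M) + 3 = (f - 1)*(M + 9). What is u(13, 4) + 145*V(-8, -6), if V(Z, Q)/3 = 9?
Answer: 4068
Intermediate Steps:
V(Z, Q) = 27 (V(Z, Q) = 3*9 = 27)
u(f, M) = -3 + (-1 + f)*(9 + M) (u(f, M) = -3 + (f - 1)*(M + 9) = -3 + (-1 + f)*(9 + M))
u(13, 4) + 145*V(-8, -6) = (-12 - 1*4 + 9*13 + 4*13) + 145*27 = (-12 - 4 + 117 + 52) + 3915 = 153 + 3915 = 4068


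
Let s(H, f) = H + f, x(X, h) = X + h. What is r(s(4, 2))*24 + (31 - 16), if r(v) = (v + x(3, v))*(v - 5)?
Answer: 375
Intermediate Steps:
r(v) = (-5 + v)*(3 + 2*v) (r(v) = (v + (3 + v))*(v - 5) = (3 + 2*v)*(-5 + v) = (-5 + v)*(3 + 2*v))
r(s(4, 2))*24 + (31 - 16) = (-15 - 7*(4 + 2) + 2*(4 + 2)²)*24 + (31 - 16) = (-15 - 7*6 + 2*6²)*24 + 15 = (-15 - 42 + 2*36)*24 + 15 = (-15 - 42 + 72)*24 + 15 = 15*24 + 15 = 360 + 15 = 375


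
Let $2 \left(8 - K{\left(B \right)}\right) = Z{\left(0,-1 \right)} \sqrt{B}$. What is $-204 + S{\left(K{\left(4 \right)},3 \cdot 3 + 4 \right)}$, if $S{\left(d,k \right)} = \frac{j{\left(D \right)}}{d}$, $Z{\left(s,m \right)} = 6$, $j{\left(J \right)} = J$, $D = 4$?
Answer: $-202$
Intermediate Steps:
$K{\left(B \right)} = 8 - 3 \sqrt{B}$ ($K{\left(B \right)} = 8 - \frac{6 \sqrt{B}}{2} = 8 - 3 \sqrt{B}$)
$S{\left(d,k \right)} = \frac{4}{d}$
$-204 + S{\left(K{\left(4 \right)},3 \cdot 3 + 4 \right)} = -204 + \frac{4}{8 - 3 \sqrt{4}} = -204 + \frac{4}{8 - 6} = -204 + \frac{4}{2} = -204 + 4 \cdot \frac{1}{2} = -204 + 2 = -202$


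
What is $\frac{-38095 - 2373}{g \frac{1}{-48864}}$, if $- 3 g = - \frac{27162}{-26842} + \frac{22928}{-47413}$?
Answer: $- \frac{3774890196284277888}{336199265} \approx -1.1228 \cdot 10^{10}$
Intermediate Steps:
$g = - \frac{336199265}{1908989619}$ ($g = - \frac{- \frac{27162}{-26842} + \frac{22928}{-47413}}{3} = - \frac{\left(-27162\right) \left(- \frac{1}{26842}\right) + 22928 \left(- \frac{1}{47413}\right)}{3} = - \frac{\frac{13581}{13421} - \frac{22928}{47413}}{3} = \left(- \frac{1}{3}\right) \frac{336199265}{636329873} = - \frac{336199265}{1908989619} \approx -0.17611$)
$\frac{-38095 - 2373}{g \frac{1}{-48864}} = \frac{-38095 - 2373}{\left(- \frac{336199265}{1908989619}\right) \frac{1}{-48864}} = - \frac{40468}{\left(- \frac{336199265}{1908989619}\right) \left(- \frac{1}{48864}\right)} = - \frac{40468}{\frac{336199265}{93280868742816}} = \left(-40468\right) \frac{93280868742816}{336199265} = - \frac{3774890196284277888}{336199265}$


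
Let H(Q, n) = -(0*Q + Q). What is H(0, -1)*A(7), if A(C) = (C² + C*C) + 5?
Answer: 0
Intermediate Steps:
A(C) = 5 + 2*C² (A(C) = (C² + C²) + 5 = 2*C² + 5 = 5 + 2*C²)
H(Q, n) = -Q (H(Q, n) = -(0 + Q) = -Q)
H(0, -1)*A(7) = (-1*0)*(5 + 2*7²) = 0*(5 + 2*49) = 0*(5 + 98) = 0*103 = 0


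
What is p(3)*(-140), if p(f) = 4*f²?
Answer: -5040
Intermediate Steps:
p(3)*(-140) = (4*3²)*(-140) = (4*9)*(-140) = 36*(-140) = -5040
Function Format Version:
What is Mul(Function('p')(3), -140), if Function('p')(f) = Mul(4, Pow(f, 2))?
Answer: -5040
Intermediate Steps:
Mul(Function('p')(3), -140) = Mul(Mul(4, Pow(3, 2)), -140) = Mul(Mul(4, 9), -140) = Mul(36, -140) = -5040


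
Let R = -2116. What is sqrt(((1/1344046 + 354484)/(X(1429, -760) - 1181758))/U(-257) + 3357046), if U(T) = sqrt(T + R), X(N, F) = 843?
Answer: sqrt(1904926851172438384704059935156392216 + 71779639303702643767881042*I*sqrt(2373))/753287057359914 ≈ 1832.2 + 1.6816e-6*I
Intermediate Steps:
U(T) = sqrt(-2116 + T) (U(T) = sqrt(T - 2116) = sqrt(-2116 + T))
sqrt(((1/1344046 + 354484)/(X(1429, -760) - 1181758))/U(-257) + 3357046) = sqrt(((1/1344046 + 354484)/(843 - 1181758))/(sqrt(-2116 - 257)) + 3357046) = sqrt(((1/1344046 + 354484)/(-1180915))/(sqrt(-2373)) + 3357046) = sqrt(((476442802265/1344046)*(-1/1180915))/((I*sqrt(2373))) + 3357046) = sqrt(-(-95288560453)*I*sqrt(2373)/753287057359914 + 3357046) = sqrt(95288560453*I*sqrt(2373)/753287057359914 + 3357046) = sqrt(3357046 + 95288560453*I*sqrt(2373)/753287057359914)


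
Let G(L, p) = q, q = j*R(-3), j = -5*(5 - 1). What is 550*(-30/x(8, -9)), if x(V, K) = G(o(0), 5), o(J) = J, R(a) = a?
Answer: -275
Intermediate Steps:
j = -20 (j = -5*4 = -20)
q = 60 (q = -20*(-3) = 60)
G(L, p) = 60
x(V, K) = 60
550*(-30/x(8, -9)) = 550*(-30/60) = 550*(-30*1/60) = 550*(-½) = -275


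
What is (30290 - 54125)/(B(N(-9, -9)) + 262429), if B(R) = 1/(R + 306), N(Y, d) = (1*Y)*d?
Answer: -9224145/101560024 ≈ -0.090825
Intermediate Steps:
N(Y, d) = Y*d
B(R) = 1/(306 + R)
(30290 - 54125)/(B(N(-9, -9)) + 262429) = (30290 - 54125)/(1/(306 - 9*(-9)) + 262429) = -23835/(1/(306 + 81) + 262429) = -23835/(1/387 + 262429) = -23835/101560024/387 = -23835*387/101560024 = -9224145/101560024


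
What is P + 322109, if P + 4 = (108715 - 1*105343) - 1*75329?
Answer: 250148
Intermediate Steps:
P = -71961 (P = -4 + ((108715 - 1*105343) - 1*75329) = -4 + ((108715 - 105343) - 75329) = -4 + (3372 - 75329) = -4 - 71957 = -71961)
P + 322109 = -71961 + 322109 = 250148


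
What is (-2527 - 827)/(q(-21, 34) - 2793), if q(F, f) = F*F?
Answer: 559/392 ≈ 1.4260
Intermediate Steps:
q(F, f) = F²
(-2527 - 827)/(q(-21, 34) - 2793) = (-2527 - 827)/((-21)² - 2793) = -3354/(441 - 2793) = -3354/(-2352) = -3354*(-1/2352) = 559/392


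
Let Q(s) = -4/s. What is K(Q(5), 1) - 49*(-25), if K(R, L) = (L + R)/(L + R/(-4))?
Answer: 7351/6 ≈ 1225.2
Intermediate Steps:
K(R, L) = (L + R)/(L - R/4) (K(R, L) = (L + R)/(L + R*(-1/4)) = (L + R)/(L - R/4))
K(Q(5), 1) - 49*(-25) = 4*(1 - 4/5)/(-(-4)/5 + 4*1) - 49*(-25) = 4*(1 - 4*1/5)/(-(-4)/5 + 4) + 1225 = 4*(1 - 4/5)/(-1*(-4/5) + 4) + 1225 = 4*(1/5)/(4/5 + 4) + 1225 = 4*(1/5)/(24/5) + 1225 = 4*(5/24)*(1/5) + 1225 = 1/6 + 1225 = 7351/6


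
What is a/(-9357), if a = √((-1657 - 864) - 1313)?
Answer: -I*√426/3119 ≈ -0.0066174*I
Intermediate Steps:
a = 3*I*√426 (a = √(-2521 - 1313) = √(-3834) = 3*I*√426 ≈ 61.919*I)
a/(-9357) = (3*I*√426)/(-9357) = (3*I*√426)*(-1/9357) = -I*√426/3119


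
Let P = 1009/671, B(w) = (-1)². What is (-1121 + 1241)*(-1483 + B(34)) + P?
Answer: -119329631/671 ≈ -1.7784e+5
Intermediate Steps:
B(w) = 1
P = 1009/671 (P = 1009*(1/671) = 1009/671 ≈ 1.5037)
(-1121 + 1241)*(-1483 + B(34)) + P = (-1121 + 1241)*(-1483 + 1) + 1009/671 = 120*(-1482) + 1009/671 = -177840 + 1009/671 = -119329631/671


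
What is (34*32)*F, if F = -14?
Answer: -15232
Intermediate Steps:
(34*32)*F = (34*32)*(-14) = 1088*(-14) = -15232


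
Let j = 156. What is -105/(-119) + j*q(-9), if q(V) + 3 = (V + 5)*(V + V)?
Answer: 183003/17 ≈ 10765.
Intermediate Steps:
q(V) = -3 + 2*V*(5 + V) (q(V) = -3 + (V + 5)*(V + V) = -3 + (5 + V)*(2*V) = -3 + 2*V*(5 + V))
-105/(-119) + j*q(-9) = -105/(-119) + 156*(-3 + 2*(-9)² + 10*(-9)) = -105*(-1/119) + 156*(-3 + 2*81 - 90) = 15/17 + 156*(-3 + 162 - 90) = 15/17 + 156*69 = 15/17 + 10764 = 183003/17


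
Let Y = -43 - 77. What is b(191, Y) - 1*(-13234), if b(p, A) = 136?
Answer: 13370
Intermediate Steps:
Y = -120
b(191, Y) - 1*(-13234) = 136 - 1*(-13234) = 136 + 13234 = 13370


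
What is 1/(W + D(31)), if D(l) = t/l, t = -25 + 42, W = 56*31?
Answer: 31/53833 ≈ 0.00057586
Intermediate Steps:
W = 1736
t = 17
D(l) = 17/l
1/(W + D(31)) = 1/(1736 + 17/31) = 1/(53833/31) = 31/53833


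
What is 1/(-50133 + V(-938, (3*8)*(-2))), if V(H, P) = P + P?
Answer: -1/50229 ≈ -1.9909e-5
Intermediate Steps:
V(H, P) = 2*P
1/(-50133 + V(-938, (3*8)*(-2))) = 1/(-50133 + 2*((3*8)*(-2))) = 1/(-50133 + 2*(24*(-2))) = 1/(-50133 + 2*(-48)) = 1/(-50133 - 96) = 1/(-50229) = -1/50229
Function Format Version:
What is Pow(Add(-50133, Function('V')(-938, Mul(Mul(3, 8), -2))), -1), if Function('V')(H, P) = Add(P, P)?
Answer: Rational(-1, 50229) ≈ -1.9909e-5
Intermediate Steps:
Function('V')(H, P) = Mul(2, P)
Pow(Add(-50133, Function('V')(-938, Mul(Mul(3, 8), -2))), -1) = Pow(Add(-50133, Mul(2, Mul(Mul(3, 8), -2))), -1) = Pow(Add(-50133, Mul(2, Mul(24, -2))), -1) = Pow(Add(-50133, Mul(2, -48)), -1) = Pow(Add(-50133, -96), -1) = Pow(-50229, -1) = Rational(-1, 50229)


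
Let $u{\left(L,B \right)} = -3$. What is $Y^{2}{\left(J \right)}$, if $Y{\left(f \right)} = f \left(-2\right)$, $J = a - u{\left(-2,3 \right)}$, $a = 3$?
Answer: $144$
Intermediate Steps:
$J = 6$ ($J = 3 - -3 = 3 + 3 = 6$)
$Y{\left(f \right)} = - 2 f$
$Y^{2}{\left(J \right)} = \left(\left(-2\right) 6\right)^{2} = \left(-12\right)^{2} = 144$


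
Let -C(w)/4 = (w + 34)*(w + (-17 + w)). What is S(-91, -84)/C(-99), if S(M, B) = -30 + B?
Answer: 57/27950 ≈ 0.0020394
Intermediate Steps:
C(w) = -4*(-17 + 2*w)*(34 + w) (C(w) = -4*(w + 34)*(w + (-17 + w)) = -4*(34 + w)*(-17 + 2*w) = -4*(-17 + 2*w)*(34 + w))
S(-91, -84)/C(-99) = (-30 - 84)/(2312 - 204*(-99) - 8*(-99)**2) = -114/(2312 + 20196 - 8*9801) = -114/(2312 + 20196 - 78408) = -114/(-55900) = -114*(-1/55900) = 57/27950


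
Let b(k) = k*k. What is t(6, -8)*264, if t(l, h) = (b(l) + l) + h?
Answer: 8976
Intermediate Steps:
b(k) = k²
t(l, h) = h + l + l² (t(l, h) = (l² + l) + h = (l + l²) + h = h + l + l²)
t(6, -8)*264 = (-8 + 6 + 6²)*264 = (-8 + 6 + 36)*264 = 34*264 = 8976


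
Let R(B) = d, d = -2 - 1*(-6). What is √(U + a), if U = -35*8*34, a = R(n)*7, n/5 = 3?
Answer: 2*I*√2373 ≈ 97.427*I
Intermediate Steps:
n = 15 (n = 5*3 = 15)
d = 4 (d = -2 + 6 = 4)
R(B) = 4
a = 28 (a = 4*7 = 28)
U = -9520 (U = -280*34 = -9520)
√(U + a) = √(-9520 + 28) = √(-9492) = 2*I*√2373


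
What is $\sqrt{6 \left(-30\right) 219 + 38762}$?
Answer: $i \sqrt{658} \approx 25.652 i$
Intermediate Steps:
$\sqrt{6 \left(-30\right) 219 + 38762} = \sqrt{\left(-180\right) 219 + 38762} = \sqrt{-39420 + 38762} = \sqrt{-658} = i \sqrt{658}$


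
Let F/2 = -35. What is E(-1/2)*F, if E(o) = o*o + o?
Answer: 35/2 ≈ 17.500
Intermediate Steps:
E(o) = o + o**2 (E(o) = o**2 + o = o + o**2)
F = -70 (F = 2*(-35) = -70)
E(-1/2)*F = ((-1/2)*(1 - 1/2))*(-70) = ((-1*1/2)*(1 - 1*1/2))*(-70) = -(1 - 1/2)/2*(-70) = -1/2*1/2*(-70) = -1/4*(-70) = 35/2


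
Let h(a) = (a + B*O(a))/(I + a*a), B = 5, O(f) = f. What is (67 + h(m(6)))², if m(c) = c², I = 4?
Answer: 476505241/105625 ≈ 4511.3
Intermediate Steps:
h(a) = 6*a/(4 + a²) (h(a) = (a + 5*a)/(4 + a*a) = (6*a)/(4 + a²) = 6*a/(4 + a²))
(67 + h(m(6)))² = (67 + 6*6²/(4 + (6²)²))² = (67 + 6*36/(4 + 36²))² = (67 + 6*36/(4 + 1296))² = (67 + 6*36/1300)² = (67 + 6*36*(1/1300))² = (67 + 54/325)² = (21829/325)² = 476505241/105625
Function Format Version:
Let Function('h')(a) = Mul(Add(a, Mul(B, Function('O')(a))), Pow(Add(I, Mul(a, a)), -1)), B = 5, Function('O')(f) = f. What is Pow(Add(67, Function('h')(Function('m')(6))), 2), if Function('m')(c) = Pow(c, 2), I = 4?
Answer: Rational(476505241, 105625) ≈ 4511.3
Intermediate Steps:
Function('h')(a) = Mul(6, a, Pow(Add(4, Pow(a, 2)), -1)) (Function('h')(a) = Mul(Add(a, Mul(5, a)), Pow(Add(4, Mul(a, a)), -1)) = Mul(Mul(6, a), Pow(Add(4, Pow(a, 2)), -1)) = Mul(6, a, Pow(Add(4, Pow(a, 2)), -1)))
Pow(Add(67, Function('h')(Function('m')(6))), 2) = Pow(Add(67, Mul(6, Pow(6, 2), Pow(Add(4, Pow(Pow(6, 2), 2)), -1))), 2) = Pow(Add(67, Mul(6, 36, Pow(Add(4, Pow(36, 2)), -1))), 2) = Pow(Add(67, Mul(6, 36, Pow(Add(4, 1296), -1))), 2) = Pow(Add(67, Mul(6, 36, Pow(1300, -1))), 2) = Pow(Add(67, Mul(6, 36, Rational(1, 1300))), 2) = Pow(Add(67, Rational(54, 325)), 2) = Pow(Rational(21829, 325), 2) = Rational(476505241, 105625)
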